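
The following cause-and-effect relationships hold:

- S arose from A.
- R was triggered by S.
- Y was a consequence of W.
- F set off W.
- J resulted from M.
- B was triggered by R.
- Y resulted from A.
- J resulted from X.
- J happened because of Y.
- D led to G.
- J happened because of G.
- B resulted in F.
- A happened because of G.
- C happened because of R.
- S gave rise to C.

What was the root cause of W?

Tracing upstream from W: W ← F ← B ← R ← S ← A ← G ← D.
D has no stated cause, so it is the root.

D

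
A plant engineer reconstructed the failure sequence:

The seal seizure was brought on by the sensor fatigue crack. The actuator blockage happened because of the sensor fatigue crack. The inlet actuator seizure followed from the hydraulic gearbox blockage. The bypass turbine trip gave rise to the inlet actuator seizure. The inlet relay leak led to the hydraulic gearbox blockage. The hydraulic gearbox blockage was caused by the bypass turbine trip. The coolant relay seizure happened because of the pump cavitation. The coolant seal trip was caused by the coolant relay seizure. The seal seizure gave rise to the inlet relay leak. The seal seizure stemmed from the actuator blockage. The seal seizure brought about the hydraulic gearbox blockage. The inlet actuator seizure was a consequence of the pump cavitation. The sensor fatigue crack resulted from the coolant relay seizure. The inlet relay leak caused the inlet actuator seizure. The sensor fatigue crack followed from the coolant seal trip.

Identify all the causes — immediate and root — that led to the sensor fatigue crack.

Immediate causes of the sensor fatigue crack: the coolant relay seizure, the coolant seal trip.
Further upstream: the pump cavitation.

the coolant relay seizure, the coolant seal trip, the pump cavitation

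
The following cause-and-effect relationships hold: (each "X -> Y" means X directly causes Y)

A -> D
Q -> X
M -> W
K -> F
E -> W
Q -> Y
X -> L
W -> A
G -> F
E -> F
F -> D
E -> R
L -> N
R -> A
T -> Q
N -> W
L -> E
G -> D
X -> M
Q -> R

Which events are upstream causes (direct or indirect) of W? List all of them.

E, L, M, N, Q, T, X

Immediate causes of W: E, M, N.
Further upstream: T, Q, X, L.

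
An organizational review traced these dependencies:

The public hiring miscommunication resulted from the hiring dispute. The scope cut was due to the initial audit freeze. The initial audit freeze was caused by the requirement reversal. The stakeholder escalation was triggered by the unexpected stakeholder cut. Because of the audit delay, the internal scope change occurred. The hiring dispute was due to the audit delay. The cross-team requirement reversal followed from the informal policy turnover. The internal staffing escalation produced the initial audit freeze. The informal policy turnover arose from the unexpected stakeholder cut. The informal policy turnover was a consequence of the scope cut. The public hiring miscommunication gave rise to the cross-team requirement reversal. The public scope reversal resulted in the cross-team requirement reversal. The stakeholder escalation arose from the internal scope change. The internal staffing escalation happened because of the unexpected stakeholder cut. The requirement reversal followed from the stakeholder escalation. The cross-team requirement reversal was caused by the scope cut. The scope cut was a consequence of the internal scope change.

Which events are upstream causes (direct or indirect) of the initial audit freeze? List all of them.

the audit delay, the internal scope change, the internal staffing escalation, the requirement reversal, the stakeholder escalation, the unexpected stakeholder cut

Immediate causes of the initial audit freeze: the requirement reversal, the internal staffing escalation.
Further upstream: the audit delay, the internal scope change, the unexpected stakeholder cut, the stakeholder escalation.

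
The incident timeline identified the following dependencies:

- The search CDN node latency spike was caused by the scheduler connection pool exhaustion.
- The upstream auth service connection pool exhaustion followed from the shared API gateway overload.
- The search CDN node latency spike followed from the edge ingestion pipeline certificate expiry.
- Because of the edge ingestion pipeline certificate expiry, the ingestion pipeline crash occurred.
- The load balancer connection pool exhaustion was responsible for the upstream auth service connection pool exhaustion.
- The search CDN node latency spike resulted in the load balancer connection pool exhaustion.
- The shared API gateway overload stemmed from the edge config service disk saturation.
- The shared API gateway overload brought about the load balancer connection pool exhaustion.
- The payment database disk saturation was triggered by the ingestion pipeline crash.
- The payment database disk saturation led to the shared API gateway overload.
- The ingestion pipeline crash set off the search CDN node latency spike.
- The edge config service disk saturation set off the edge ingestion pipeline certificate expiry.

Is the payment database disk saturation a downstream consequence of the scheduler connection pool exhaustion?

No

The scheduler connection pool exhaustion leads to the search CDN node latency spike, the load balancer connection pool exhaustion, the upstream auth service connection pool exhaustion; the payment database disk saturation is not among them.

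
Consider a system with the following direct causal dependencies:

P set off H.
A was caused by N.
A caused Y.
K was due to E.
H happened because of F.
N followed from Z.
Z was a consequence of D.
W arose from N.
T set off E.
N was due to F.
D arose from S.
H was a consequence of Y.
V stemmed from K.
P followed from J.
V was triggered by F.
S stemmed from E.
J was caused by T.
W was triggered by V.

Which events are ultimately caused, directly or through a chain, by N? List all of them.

Direct effects: A, W.
2 steps out: Y.
3 steps out: H.
Not reachable from it: T, E, K, S, D, F, Z, V, J, P.

A, H, W, Y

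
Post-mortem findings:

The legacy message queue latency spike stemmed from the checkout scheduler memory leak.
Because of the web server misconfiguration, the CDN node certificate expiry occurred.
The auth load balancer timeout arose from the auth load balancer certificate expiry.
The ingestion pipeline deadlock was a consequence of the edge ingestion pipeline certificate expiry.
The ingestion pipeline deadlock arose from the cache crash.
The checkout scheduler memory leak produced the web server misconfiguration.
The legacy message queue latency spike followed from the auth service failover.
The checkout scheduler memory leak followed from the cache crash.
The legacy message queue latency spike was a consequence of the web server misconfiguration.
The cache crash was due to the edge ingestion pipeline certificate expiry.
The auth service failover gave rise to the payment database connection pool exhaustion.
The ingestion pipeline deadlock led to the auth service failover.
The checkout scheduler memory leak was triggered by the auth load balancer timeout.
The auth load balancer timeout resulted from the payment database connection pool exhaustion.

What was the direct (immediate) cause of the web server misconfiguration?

Upstream contributors include the edge ingestion pipeline certificate expiry, the cache crash, the ingestion pipeline deadlock, the auth service failover, the payment database connection pool exhaustion, the auth load balancer timeout, the auth load balancer certificate expiry, but only the checkout scheduler memory leak feeds directly into the web server misconfiguration.

the checkout scheduler memory leak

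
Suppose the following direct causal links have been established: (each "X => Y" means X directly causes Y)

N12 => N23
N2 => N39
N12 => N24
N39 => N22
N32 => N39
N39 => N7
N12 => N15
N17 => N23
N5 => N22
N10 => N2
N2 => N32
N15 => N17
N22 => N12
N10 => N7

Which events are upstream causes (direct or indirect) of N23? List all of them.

Immediate causes of N23: N12, N17.
Further upstream: N10, N2, N32, N39, N22, N15, N5.

N10, N12, N15, N17, N2, N22, N32, N39, N5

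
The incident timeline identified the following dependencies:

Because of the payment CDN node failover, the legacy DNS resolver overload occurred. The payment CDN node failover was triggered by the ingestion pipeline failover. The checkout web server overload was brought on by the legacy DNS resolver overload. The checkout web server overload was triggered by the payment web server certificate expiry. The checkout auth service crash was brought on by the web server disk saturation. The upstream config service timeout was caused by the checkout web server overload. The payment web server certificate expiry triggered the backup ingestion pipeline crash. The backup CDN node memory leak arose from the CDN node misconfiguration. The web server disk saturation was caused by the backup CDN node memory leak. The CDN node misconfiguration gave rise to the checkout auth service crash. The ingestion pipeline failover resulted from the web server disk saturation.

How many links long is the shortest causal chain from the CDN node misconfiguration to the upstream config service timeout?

Shortest chain: the CDN node misconfiguration → the backup CDN node memory leak → the web server disk saturation → the ingestion pipeline failover → the payment CDN node failover → the legacy DNS resolver overload → the checkout web server overload → the upstream config service timeout.

7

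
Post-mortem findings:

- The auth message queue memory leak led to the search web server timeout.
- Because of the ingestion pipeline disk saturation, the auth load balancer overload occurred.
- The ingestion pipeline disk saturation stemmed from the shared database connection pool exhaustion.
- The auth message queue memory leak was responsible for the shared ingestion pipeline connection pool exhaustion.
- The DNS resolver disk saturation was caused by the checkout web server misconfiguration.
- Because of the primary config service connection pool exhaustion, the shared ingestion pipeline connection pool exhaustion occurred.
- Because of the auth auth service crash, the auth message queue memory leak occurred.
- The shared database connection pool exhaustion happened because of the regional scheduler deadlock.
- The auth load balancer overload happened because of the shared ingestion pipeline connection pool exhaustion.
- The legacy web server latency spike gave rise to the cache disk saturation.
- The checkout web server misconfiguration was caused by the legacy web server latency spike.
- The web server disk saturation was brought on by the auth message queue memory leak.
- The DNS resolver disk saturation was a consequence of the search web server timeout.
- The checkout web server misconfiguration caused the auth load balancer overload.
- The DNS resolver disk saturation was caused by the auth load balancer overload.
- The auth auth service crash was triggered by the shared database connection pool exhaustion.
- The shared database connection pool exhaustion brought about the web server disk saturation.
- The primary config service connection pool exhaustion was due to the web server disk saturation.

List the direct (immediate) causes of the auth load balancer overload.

Upstream contributors include the legacy web server latency spike, the regional scheduler deadlock, the shared database connection pool exhaustion, the auth auth service crash, the auth message queue memory leak, the web server disk saturation, the primary config service connection pool exhaustion, but only the checkout web server misconfiguration, the ingestion pipeline disk saturation, the shared ingestion pipeline connection pool exhaustion feed directly into the auth load balancer overload.

the checkout web server misconfiguration, the ingestion pipeline disk saturation, the shared ingestion pipeline connection pool exhaustion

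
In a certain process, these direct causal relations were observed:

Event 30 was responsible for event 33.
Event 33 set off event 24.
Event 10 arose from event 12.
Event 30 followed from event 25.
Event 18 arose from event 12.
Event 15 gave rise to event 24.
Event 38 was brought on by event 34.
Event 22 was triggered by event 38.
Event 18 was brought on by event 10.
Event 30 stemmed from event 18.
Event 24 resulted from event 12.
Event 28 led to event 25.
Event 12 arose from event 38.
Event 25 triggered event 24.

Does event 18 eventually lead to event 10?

No

Event 18 leads to event 30, event 33, event 24; event 10 is not among them.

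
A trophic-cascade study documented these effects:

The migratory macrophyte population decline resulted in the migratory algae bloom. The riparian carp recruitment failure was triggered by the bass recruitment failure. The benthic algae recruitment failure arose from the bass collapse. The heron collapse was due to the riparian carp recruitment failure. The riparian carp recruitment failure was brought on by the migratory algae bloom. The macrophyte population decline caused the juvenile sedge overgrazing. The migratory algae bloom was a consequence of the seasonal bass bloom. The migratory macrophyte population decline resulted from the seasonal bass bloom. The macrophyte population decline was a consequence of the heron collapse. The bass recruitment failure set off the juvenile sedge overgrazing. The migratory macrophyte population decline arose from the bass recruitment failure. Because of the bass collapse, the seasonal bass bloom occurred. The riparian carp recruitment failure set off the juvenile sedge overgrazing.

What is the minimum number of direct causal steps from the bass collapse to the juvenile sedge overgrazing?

Shortest chain: the bass collapse → the seasonal bass bloom → the migratory algae bloom → the riparian carp recruitment failure → the juvenile sedge overgrazing.

4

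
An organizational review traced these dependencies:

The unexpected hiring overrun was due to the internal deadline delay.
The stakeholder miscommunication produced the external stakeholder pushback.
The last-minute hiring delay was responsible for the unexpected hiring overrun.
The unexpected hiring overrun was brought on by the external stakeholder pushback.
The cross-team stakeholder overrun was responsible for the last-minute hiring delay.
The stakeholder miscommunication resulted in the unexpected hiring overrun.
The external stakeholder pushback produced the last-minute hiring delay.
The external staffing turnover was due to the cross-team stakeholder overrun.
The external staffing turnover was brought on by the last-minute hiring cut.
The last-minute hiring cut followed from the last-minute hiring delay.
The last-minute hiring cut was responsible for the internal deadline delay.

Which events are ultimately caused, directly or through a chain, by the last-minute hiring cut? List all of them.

the external staffing turnover, the internal deadline delay, the unexpected hiring overrun

Direct effects: the external staffing turnover, the internal deadline delay.
2 steps out: the unexpected hiring overrun.
Not reachable from it: the stakeholder miscommunication, the external stakeholder pushback, the cross-team stakeholder overrun, the last-minute hiring delay.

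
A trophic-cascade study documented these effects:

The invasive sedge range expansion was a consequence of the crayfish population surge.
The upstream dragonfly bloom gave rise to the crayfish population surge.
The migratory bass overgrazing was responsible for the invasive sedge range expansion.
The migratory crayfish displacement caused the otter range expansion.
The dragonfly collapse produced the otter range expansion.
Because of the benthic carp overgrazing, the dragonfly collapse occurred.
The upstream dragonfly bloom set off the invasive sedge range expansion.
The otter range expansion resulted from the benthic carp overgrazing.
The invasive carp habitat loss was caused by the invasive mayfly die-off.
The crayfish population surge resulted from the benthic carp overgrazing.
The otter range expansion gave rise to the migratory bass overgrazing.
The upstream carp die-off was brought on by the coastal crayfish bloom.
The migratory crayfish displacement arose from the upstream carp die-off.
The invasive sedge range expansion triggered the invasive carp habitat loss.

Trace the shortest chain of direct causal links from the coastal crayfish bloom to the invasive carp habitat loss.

the coastal crayfish bloom → the upstream carp die-off → the migratory crayfish displacement → the otter range expansion → the migratory bass overgrazing → the invasive sedge range expansion → the invasive carp habitat loss

the coastal crayfish bloom → the upstream carp die-off
the upstream carp die-off → the migratory crayfish displacement
the migratory crayfish displacement → the otter range expansion
the otter range expansion → the migratory bass overgrazing
the migratory bass overgrazing → the invasive sedge range expansion
the invasive sedge range expansion → the invasive carp habitat loss
Length: 6 steps.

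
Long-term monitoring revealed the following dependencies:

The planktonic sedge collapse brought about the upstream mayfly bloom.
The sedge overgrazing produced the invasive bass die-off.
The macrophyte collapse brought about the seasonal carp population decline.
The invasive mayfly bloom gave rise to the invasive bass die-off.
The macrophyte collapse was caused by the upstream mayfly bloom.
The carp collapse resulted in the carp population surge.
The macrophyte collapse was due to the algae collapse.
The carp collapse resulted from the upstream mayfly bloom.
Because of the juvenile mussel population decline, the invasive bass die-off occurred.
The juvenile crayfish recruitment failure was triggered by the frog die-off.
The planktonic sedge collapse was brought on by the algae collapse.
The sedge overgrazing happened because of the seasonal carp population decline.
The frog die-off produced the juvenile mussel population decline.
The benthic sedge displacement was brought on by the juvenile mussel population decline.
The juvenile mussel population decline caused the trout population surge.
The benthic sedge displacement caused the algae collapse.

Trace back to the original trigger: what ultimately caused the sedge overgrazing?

Tracing upstream from the sedge overgrazing: the sedge overgrazing ← the seasonal carp population decline ← the macrophyte collapse ← the algae collapse ← the benthic sedge displacement ← the juvenile mussel population decline ← the frog die-off.
The frog die-off has no stated cause, so it is the root.

the frog die-off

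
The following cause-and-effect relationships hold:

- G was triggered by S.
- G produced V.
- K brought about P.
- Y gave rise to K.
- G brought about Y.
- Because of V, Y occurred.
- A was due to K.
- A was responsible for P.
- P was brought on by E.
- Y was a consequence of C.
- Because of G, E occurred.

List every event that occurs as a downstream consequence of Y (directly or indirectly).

A, K, P

Direct effects: K.
2 steps out: A, P.
Not reachable from it: S, G, V, E, C.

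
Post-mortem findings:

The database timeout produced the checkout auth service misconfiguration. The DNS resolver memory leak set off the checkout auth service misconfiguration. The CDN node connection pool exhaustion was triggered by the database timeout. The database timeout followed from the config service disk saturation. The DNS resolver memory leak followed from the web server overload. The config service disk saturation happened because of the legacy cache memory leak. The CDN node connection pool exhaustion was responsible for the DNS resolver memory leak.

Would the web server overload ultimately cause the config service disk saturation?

The web server overload leads to the DNS resolver memory leak, the checkout auth service misconfiguration; the config service disk saturation is not among them.

No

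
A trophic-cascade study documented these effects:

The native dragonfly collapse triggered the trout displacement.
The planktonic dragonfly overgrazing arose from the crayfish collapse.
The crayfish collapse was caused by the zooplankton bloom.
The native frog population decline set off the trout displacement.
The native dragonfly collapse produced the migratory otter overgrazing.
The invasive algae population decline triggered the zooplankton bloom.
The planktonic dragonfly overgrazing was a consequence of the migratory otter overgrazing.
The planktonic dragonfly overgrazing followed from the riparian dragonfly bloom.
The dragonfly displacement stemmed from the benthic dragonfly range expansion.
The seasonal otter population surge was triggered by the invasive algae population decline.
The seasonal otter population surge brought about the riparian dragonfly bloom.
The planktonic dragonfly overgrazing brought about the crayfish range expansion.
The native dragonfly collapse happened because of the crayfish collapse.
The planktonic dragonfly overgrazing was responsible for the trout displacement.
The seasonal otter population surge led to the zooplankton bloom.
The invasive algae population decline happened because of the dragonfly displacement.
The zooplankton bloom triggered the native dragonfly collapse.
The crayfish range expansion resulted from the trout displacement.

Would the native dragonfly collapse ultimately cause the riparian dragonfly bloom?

No

The native dragonfly collapse leads to the migratory otter overgrazing, the planktonic dragonfly overgrazing, the trout displacement, the crayfish range expansion; the riparian dragonfly bloom is not among them.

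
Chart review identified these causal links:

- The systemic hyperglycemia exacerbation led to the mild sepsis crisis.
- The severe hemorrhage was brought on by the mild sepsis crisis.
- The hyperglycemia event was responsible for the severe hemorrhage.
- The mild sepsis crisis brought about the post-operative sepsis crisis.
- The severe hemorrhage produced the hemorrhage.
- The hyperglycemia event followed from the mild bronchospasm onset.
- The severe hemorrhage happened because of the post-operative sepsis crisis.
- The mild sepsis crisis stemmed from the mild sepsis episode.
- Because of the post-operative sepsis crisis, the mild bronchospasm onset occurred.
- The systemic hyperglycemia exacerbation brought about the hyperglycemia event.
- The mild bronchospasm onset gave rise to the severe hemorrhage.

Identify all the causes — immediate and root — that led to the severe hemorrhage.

Immediate causes of the severe hemorrhage: the mild sepsis crisis, the post-operative sepsis crisis, the mild bronchospasm onset, the hyperglycemia event.
Further upstream: the systemic hyperglycemia exacerbation, the mild sepsis episode.

the hyperglycemia event, the mild bronchospasm onset, the mild sepsis crisis, the mild sepsis episode, the post-operative sepsis crisis, the systemic hyperglycemia exacerbation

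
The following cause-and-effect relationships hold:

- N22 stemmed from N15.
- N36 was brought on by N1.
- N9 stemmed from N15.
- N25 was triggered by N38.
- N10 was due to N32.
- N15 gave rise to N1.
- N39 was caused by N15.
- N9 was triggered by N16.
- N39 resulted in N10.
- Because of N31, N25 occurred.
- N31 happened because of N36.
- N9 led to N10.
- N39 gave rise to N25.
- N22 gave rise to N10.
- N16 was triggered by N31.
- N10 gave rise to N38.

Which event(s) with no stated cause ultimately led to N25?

Tracing upstream from N25: N25 ← N39 ← N15.
A separate upstream branch: N25 ← N38 ← N10 ← N32.
Each of those chain origins has no stated cause.

N15, N32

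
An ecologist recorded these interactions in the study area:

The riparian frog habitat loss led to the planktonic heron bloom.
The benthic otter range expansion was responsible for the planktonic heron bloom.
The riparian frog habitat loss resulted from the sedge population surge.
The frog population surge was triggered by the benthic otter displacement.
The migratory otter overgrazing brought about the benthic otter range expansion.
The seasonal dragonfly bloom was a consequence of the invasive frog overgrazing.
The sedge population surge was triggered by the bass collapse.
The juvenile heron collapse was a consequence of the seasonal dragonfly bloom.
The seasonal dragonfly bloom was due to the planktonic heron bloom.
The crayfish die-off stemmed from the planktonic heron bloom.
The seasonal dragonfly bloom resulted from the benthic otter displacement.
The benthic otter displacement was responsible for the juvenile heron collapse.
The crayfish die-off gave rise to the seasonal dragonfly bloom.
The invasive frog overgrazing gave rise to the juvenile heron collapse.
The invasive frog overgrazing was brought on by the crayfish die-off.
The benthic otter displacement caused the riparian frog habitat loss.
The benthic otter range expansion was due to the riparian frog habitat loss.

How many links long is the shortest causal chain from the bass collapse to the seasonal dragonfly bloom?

4

Shortest chain: the bass collapse → the sedge population surge → the riparian frog habitat loss → the planktonic heron bloom → the seasonal dragonfly bloom.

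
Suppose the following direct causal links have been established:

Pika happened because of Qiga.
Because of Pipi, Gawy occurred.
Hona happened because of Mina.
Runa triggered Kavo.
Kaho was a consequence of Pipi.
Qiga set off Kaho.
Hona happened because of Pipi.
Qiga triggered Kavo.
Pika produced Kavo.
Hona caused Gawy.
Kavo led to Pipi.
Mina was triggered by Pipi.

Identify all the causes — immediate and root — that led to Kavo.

Pika, Qiga, Runa

Immediate causes of Kavo: Qiga, Pika, Runa.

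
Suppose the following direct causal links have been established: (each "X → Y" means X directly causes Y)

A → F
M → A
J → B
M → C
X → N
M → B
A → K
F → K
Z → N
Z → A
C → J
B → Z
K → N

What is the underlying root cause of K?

M

Tracing upstream from K: K ← A ← M.
M has no stated cause, so it is the root.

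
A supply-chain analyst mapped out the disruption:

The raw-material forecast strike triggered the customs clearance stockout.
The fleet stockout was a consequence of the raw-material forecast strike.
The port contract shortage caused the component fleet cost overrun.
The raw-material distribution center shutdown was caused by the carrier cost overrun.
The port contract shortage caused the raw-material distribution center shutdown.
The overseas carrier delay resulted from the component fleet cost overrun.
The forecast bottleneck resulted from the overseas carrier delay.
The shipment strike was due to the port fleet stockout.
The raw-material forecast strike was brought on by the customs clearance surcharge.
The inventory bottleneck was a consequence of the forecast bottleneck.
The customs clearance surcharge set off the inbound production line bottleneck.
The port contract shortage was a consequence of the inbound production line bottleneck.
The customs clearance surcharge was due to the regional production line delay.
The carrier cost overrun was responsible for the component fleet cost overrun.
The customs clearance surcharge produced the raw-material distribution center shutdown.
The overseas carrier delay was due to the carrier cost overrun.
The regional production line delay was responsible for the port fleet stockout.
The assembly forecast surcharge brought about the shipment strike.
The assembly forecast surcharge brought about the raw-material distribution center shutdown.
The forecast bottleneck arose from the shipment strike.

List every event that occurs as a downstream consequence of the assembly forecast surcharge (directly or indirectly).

the forecast bottleneck, the inventory bottleneck, the raw-material distribution center shutdown, the shipment strike

Direct effects: the shipment strike, the raw-material distribution center shutdown.
2 steps out: the forecast bottleneck.
3 steps out: the inventory bottleneck.
Not reachable from it: the regional production line delay, the port fleet stockout, the customs clearance surcharge, the raw-material forecast strike, the inbound production line bottleneck, the customs clearance stockout, the carrier cost overrun, the fleet stockout, the port contract shortage, the component fleet cost overrun, the overseas carrier delay.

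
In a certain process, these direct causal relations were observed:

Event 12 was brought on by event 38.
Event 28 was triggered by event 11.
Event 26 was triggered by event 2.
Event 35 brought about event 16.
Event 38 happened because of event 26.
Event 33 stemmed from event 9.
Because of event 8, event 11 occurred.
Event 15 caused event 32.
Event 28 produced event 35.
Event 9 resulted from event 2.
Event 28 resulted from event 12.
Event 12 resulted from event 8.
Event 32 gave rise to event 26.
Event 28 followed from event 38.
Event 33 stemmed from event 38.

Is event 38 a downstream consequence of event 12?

No

Event 12 leads to event 28, event 35, event 16; event 38 is not among them.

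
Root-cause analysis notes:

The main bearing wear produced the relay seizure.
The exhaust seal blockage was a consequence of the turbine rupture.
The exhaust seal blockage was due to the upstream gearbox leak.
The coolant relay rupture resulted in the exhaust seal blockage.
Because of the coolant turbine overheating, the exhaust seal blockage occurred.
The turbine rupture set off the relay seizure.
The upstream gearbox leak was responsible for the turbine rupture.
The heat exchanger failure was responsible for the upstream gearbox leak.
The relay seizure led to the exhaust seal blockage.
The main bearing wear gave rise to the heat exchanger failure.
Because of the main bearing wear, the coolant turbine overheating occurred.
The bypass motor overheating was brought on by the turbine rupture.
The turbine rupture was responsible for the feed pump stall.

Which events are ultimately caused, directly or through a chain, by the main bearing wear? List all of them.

the bypass motor overheating, the coolant turbine overheating, the exhaust seal blockage, the feed pump stall, the heat exchanger failure, the relay seizure, the turbine rupture, the upstream gearbox leak

Direct effects: the coolant turbine overheating, the heat exchanger failure, the relay seizure.
2 steps out: the upstream gearbox leak, the exhaust seal blockage.
3 steps out: the turbine rupture.
4 steps out: the bypass motor overheating, the feed pump stall.
Not reachable from it: the coolant relay rupture.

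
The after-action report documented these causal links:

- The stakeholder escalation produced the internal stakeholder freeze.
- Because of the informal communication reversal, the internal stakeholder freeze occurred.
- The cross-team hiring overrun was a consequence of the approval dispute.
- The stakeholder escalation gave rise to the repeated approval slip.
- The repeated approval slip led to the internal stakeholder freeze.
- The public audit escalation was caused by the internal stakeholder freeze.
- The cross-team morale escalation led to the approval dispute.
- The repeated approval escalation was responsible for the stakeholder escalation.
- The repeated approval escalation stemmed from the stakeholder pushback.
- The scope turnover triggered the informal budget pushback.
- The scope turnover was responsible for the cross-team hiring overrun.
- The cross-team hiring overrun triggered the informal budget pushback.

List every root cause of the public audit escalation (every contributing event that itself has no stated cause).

Tracing upstream from the public audit escalation: the public audit escalation ← the internal stakeholder freeze ← the stakeholder escalation ← the repeated approval escalation ← the stakeholder pushback.
A separate upstream branch: the public audit escalation ← the internal stakeholder freeze ← the informal communication reversal.
Each of those chain origins has no stated cause.

the informal communication reversal, the stakeholder pushback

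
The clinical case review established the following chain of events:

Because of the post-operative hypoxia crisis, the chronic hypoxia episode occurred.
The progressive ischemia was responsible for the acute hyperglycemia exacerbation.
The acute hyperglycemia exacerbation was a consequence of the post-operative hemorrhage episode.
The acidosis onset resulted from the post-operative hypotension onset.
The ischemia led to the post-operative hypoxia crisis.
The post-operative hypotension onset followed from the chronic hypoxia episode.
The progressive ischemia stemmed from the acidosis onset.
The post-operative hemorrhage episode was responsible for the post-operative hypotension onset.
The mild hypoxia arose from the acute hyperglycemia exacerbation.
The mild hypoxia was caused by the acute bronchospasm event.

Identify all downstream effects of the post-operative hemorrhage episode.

Direct effects: the post-operative hypotension onset, the acute hyperglycemia exacerbation.
2 steps out: the acidosis onset, the mild hypoxia.
3 steps out: the progressive ischemia.
Not reachable from it: the ischemia, the post-operative hypoxia crisis, the chronic hypoxia episode, the acute bronchospasm event.

the acidosis onset, the acute hyperglycemia exacerbation, the mild hypoxia, the post-operative hypotension onset, the progressive ischemia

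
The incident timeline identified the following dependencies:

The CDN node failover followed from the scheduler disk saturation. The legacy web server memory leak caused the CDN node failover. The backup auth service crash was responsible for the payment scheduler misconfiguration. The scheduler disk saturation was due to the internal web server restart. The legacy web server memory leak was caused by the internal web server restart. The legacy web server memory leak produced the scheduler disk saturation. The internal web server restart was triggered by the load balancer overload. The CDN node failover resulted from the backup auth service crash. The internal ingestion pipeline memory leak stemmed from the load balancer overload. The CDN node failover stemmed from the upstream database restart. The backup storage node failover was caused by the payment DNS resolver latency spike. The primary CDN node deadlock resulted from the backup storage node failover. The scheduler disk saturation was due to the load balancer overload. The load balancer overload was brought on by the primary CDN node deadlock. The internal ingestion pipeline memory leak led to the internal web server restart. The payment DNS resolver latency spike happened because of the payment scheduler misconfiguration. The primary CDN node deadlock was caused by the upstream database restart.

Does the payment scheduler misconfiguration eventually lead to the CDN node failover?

There is a causal chain: the payment scheduler misconfiguration → the payment DNS resolver latency spike → the backup storage node failover → the primary CDN node deadlock → the load balancer overload → the scheduler disk saturation → the CDN node failover.

Yes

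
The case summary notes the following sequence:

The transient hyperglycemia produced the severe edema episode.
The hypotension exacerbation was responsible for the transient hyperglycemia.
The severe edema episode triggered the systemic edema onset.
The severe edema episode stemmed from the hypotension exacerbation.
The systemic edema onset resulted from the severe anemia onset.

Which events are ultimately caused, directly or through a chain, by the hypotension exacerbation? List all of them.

the severe edema episode, the systemic edema onset, the transient hyperglycemia

Direct effects: the transient hyperglycemia, the severe edema episode.
2 steps out: the systemic edema onset.
Not reachable from it: the severe anemia onset.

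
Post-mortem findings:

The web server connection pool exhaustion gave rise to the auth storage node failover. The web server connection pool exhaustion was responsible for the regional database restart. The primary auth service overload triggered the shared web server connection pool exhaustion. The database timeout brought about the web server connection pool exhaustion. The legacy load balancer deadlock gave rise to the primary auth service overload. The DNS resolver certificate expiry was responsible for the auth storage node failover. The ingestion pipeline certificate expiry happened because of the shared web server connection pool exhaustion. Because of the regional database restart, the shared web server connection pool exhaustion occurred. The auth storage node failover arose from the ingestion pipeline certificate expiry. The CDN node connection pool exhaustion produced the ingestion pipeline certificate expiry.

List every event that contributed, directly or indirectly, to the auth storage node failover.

Immediate causes of the auth storage node failover: the web server connection pool exhaustion, the ingestion pipeline certificate expiry, the DNS resolver certificate expiry.
Further upstream: the database timeout, the legacy load balancer deadlock, the CDN node connection pool exhaustion, the primary auth service overload, the regional database restart, the shared web server connection pool exhaustion.

the CDN node connection pool exhaustion, the DNS resolver certificate expiry, the database timeout, the ingestion pipeline certificate expiry, the legacy load balancer deadlock, the primary auth service overload, the regional database restart, the shared web server connection pool exhaustion, the web server connection pool exhaustion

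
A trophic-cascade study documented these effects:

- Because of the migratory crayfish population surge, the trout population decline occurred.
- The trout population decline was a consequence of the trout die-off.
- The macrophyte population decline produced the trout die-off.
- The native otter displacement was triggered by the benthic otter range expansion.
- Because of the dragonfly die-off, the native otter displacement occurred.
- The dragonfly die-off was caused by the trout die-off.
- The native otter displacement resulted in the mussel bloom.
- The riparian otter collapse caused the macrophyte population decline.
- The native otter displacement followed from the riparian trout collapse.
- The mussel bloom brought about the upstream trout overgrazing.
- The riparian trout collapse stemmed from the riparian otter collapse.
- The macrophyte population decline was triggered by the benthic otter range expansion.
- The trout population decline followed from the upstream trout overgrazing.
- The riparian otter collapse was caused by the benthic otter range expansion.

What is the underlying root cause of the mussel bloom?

the benthic otter range expansion

Tracing upstream from the mussel bloom: the mussel bloom ← the native otter displacement ← the benthic otter range expansion.
The benthic otter range expansion has no stated cause, so it is the root.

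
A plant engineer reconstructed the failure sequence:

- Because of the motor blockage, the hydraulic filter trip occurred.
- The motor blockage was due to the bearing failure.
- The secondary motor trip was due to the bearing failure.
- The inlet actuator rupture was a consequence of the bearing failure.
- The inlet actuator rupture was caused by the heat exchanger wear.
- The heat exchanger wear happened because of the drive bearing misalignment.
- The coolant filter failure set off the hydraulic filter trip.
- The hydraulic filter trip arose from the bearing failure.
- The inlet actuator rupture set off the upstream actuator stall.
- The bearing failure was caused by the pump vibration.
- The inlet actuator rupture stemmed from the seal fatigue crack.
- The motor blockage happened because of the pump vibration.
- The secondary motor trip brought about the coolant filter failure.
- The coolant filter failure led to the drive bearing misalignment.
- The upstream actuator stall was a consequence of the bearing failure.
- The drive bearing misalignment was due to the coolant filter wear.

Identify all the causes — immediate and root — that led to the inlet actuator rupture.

Immediate causes of the inlet actuator rupture: the bearing failure, the heat exchanger wear, the seal fatigue crack.
Further upstream: the pump vibration, the secondary motor trip, the coolant filter failure, the coolant filter wear, the drive bearing misalignment.

the bearing failure, the coolant filter failure, the coolant filter wear, the drive bearing misalignment, the heat exchanger wear, the pump vibration, the seal fatigue crack, the secondary motor trip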